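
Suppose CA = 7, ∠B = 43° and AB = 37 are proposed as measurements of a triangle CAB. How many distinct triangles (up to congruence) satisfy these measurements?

0

AB·sin B = 37·sin(43°) ≈ 25.23.
Since CA = 7 < 25.23 = AB sin B, no triangle exists.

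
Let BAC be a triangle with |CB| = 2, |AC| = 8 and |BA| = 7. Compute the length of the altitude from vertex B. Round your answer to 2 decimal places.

1.61

Semiperimeter s = (8 + 2 + 7)/2 = 8.5.
Heron's formula: area = √(8.5·0.5·6.5·1.5) ≈ 6.4372.
The altitude from B has length 2·area/|AC| ≈ 1.6093.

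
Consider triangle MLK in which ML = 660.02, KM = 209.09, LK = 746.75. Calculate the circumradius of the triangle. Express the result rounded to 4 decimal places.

By the law of cosines, cos M = (KM² + ML² − LK²) / (2·KM·ML) ≈ -0.28365, so ∠M ≈ 106.48°.
Circumradius = LK/(2 sin M) ≈ 389.37.

R ≈ 389.3676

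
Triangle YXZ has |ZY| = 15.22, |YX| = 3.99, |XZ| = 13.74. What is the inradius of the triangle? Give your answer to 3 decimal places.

Semiperimeter s = (13.74 + 15.22 + 3.99)/2 = 16.475.
Heron's formula: area = √(16.475·2.735·1.255·12.485) ≈ 26.571.
Inradius = area/s = 26.571/16.475 ≈ 1.6128.

r ≈ 1.613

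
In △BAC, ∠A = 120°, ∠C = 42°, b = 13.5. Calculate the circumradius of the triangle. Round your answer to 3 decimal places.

21.843

The third angle is ∠B = 180° − ∠A − ∠C = 18.00°.
Law of sines: a = b·sin A/sin B ≈ 37.834.
Law of sines: c = b·sin C/sin B ≈ 29.232.
Circumradius = b/(2 sin B) ≈ 21.843.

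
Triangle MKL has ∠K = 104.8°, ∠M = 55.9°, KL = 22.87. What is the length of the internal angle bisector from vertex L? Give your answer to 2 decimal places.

The third angle is ∠L = 180° − ∠M − ∠K = 19.30°.
Law of sines: LM = KL·sin K/sin M ≈ 26.702.
Law of sines: MK = KL·sin L/sin M ≈ 9.1284.
The bisector from L has length 2·KL·LM·cos(∠L/2)/(KL+LM) ≈ 24.289.

24.29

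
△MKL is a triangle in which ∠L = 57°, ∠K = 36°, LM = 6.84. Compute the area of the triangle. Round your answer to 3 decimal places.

area ≈ 33.332

The third angle is ∠M = 180° − ∠K − ∠L = 87.00°.
Law of sines: KL = LM·sin M/sin K ≈ 11.621.
Law of sines: MK = LM·sin L/sin K ≈ 9.7595.
Area = ½·LM·KL·sin L ≈ 33.332.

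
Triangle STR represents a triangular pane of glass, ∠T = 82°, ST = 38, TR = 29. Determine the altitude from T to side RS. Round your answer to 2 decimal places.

By the law of cosines, RS² = ST² + TR² − 2·ST·TR·cos T = 1978.3, so RS ≈ 44.478.
Area = ½·ST·TR·sin T ≈ 545.64.
The altitude from T has length 2·area/RS ≈ 24.535.

24.54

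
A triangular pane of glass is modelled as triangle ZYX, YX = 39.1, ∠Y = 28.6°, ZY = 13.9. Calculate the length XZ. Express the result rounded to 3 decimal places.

By the law of cosines, XZ² = ZY² + YX² − 2·ZY·YX·cos Y = 767.67, so XZ ≈ 27.707.

27.707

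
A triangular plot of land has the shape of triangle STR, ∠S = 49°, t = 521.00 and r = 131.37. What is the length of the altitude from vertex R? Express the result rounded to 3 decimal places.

h_R ≈ 393.204

By the law of cosines, s² = t² + r² − 2·t·r·cos S = 1.9889e+05, so s ≈ 445.97.
Area = ½·t·r·sin S ≈ 25828.
The altitude from R has length 2·area/r ≈ 393.2.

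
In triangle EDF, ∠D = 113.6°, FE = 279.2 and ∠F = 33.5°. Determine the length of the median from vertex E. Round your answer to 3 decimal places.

The third angle is ∠E = 180° − ∠D − ∠F = 32.90°.
Law of sines: DF = FE·sin E/sin D ≈ 165.5.
Law of sines: ED = FE·sin F/sin D ≈ 168.17.
Median from E: ½√(2·FE² + 2·ED² − DF²) ≈ 215.1.

m_E ≈ 215.102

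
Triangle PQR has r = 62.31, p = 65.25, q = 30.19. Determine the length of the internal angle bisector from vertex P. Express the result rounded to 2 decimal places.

By the law of cosines, cos P = (q² + r² − p²) / (2·q·r) ≈ 0.14258, so ∠P ≈ 1.428 rad.
The bisector from P has length 2·q·r·cos(∠P/2)/(q+r) ≈ 30.742.

30.74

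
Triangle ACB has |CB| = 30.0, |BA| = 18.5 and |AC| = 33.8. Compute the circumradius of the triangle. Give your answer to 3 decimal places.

By the law of cosines, cos A = (|BA|² + |AC|² − |CB|²) / (2·|BA|·|AC|) ≈ 0.46753, so ∠A ≈ 62.13°.
Circumradius = |CB|/(2 sin A) ≈ 16.969.

16.969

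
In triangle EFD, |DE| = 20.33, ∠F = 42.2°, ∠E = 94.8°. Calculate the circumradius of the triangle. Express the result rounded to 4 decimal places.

R ≈ 15.1328

The third angle is ∠D = 180° − ∠E − ∠F = 43.00°.
Law of sines: |FD| = |DE|·sin E/sin F ≈ 30.159.
Law of sines: |EF| = |DE|·sin D/sin F ≈ 20.641.
Circumradius = |DE|/(2 sin F) ≈ 15.133.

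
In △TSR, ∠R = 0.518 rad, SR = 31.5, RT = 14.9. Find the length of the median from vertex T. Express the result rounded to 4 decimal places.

m_T ≈ 7.8928

By the law of cosines, TS² = SR² + RT² − 2·SR·RT·cos R = 398.71, so TS ≈ 19.968.
Median from T: ½√(2·RT² + 2·TS² − SR²) ≈ 7.8928.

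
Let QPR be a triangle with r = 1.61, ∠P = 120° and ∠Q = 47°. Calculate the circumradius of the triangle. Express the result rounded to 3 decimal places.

The third angle is ∠R = 180° − ∠Q − ∠P = 13.00°.
Law of sines: q = r·sin Q/sin R ≈ 5.2344.
Law of sines: p = r·sin P/sin R ≈ 6.1982.
Circumradius = r/(2 sin R) ≈ 3.5786.

3.579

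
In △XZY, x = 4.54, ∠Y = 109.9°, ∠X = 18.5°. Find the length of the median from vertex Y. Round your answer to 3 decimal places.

The third angle is ∠Z = 180° − ∠Y − ∠X = 51.60°.
Law of sines: z = x·sin Z/sin X ≈ 11.213.
Law of sines: y = x·sin Y/sin X ≈ 13.454.
Median from Y: ½√(2·x² + 2·z² − y²) ≈ 5.2842.

5.284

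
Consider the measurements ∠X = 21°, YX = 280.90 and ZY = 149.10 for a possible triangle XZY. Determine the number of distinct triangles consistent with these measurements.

2

YX·sin X = 280.90·sin(21°) ≈ 100.7.
Since YX sin X < ZY < YX (100.7 < 149.10 < 280.90), two triangles exist.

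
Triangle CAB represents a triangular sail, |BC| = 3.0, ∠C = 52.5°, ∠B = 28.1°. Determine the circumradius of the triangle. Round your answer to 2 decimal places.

The third angle is ∠A = 180° − ∠B − ∠C = 99.40°.
Law of sines: |AB| = |BC|·sin C/sin A ≈ 2.4125.
Law of sines: |CA| = |BC|·sin B/sin A ≈ 1.4323.
Circumradius = |BC|/(2 sin A) ≈ 1.5204.

1.52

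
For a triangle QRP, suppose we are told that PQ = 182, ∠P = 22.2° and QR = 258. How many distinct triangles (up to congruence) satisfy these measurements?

PQ·sin P = 182·sin(22.2°) ≈ 68.77.
Since QR ≥ PQ, exactly one triangle exists.

1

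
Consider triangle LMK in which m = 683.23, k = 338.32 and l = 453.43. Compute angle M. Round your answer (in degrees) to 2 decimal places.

By the law of cosines, cos M = (k² + l² − m²) / (2·k·l) ≈ -0.47829, so ∠M ≈ 118.57°.

118.57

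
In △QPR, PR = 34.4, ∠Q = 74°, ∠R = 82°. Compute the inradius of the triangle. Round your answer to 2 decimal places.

r ≈ 5.88

The third angle is ∠P = 180° − ∠R − ∠Q = 24.00°.
Law of sines: RQ = PR·sin P/sin Q ≈ 14.556.
Law of sines: QP = PR·sin R/sin Q ≈ 35.438.
Area = ½·PR·RQ·sin R ≈ 247.92.
Semiperimeter s = (34.4+14.556+35.438)/2 = 42.197.
Inradius = area/s = 247.92/42.197 ≈ 5.8753.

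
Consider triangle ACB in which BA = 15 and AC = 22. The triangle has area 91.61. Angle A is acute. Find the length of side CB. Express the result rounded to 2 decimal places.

12.65

From area = ½·BA·AC·sin A, we get sin A = 2·area/(BA·AC) ≈ 0.55521.
Taking the acute solution, ∠A ≈ 33.73°.
Law of cosines then gives CB ≈ 12.652.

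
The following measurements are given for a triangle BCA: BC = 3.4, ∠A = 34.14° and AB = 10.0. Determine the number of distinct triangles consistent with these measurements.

AB·sin A = 10.0·sin(34.14°) ≈ 5.612.
Since BC = 3.4 < 5.612 = AB sin A, no triangle exists.

0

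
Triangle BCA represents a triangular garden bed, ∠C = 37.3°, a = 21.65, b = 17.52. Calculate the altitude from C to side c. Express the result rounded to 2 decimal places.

By the law of cosines, c² = a² + b² − 2·a·b·cos C = 172.21, so c ≈ 13.123.
Area = ½·a·b·sin C ≈ 114.93.
The altitude from C has length 2·area/c ≈ 17.515.

h_C ≈ 17.52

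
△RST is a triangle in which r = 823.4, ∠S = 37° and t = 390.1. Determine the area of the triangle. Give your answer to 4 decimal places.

area ≈ 96654.0023

Area = ½·t·r·sin S ≈ 96654.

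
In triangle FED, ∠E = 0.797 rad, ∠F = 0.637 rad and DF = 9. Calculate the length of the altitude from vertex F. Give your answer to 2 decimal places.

h_F ≈ 8.92

The third angle is ∠D = π − ∠F − ∠E = 1.708 rad.
Law of sines: ED = DF·sin F/sin E ≈ 7.4841.
Law of sines: FE = DF·sin D/sin E ≈ 12.465.
Area = ½·DF·ED·sin D ≈ 33.364.
The altitude from F has length 2·area/ED ≈ 8.9159.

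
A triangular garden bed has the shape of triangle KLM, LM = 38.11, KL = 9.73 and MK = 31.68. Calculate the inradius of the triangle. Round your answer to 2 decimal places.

Semiperimeter s = (38.11 + 31.68 + 9.73)/2 = 39.76.
Heron's formula: area = √(39.76·1.65·8.08·30.03) ≈ 126.17.
Inradius = area/s = 126.17/39.76 ≈ 3.1732.

3.17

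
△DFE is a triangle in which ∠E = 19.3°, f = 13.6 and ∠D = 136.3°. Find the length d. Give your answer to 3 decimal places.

The third angle is ∠F = 180° − ∠E − ∠D = 24.40°.
Law of sines: d = f·sin D/sin F ≈ 22.745.

22.745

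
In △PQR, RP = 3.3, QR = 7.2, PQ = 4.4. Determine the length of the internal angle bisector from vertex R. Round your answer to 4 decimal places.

4.4258

By the law of cosines, cos R = (QR² + RP² − PQ²) / (2·QR·RP) ≈ 0.91267, so ∠R ≈ 0.4210 rad.
The bisector from R has length 2·QR·RP·cos(∠R/2)/(QR+RP) ≈ 4.4258.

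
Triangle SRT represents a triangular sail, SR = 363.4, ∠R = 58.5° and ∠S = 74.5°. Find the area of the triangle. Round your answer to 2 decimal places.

area ≈ 74180.32

The third angle is ∠T = 180° − ∠S − ∠R = 47.00°.
Law of sines: RT = SR·sin S/sin T ≈ 478.82.
Law of sines: TS = SR·sin R/sin T ≈ 423.67.
Area = ½·SR·RT·sin R ≈ 74180.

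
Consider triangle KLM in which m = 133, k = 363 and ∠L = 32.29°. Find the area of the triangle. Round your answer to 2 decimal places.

Area = ½·m·k·sin L ≈ 12895.

area ≈ 12895.44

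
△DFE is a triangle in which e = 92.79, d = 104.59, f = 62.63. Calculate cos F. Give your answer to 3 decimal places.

0.805

By the law of cosines, cos F = (e² + d² − f²) / (2·e·d) ≈ 0.80508, so ∠F ≈ 36.38°.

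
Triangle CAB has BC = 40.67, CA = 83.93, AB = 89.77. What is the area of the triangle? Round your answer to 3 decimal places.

1699.209

Semiperimeter s = (89.77 + 40.67 + 83.93)/2 = 107.19.
Heron's formula: area = √(107.19·17.415·66.515·23.255) ≈ 1699.2.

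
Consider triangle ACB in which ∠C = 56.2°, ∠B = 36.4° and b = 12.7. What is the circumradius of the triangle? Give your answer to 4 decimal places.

10.7007

The third angle is ∠A = 180° − ∠C − ∠B = 87.40°.
Law of sines: a = b·sin A/sin B ≈ 21.379.
Law of sines: c = b·sin C/sin B ≈ 17.784.
Circumradius = b/(2 sin B) ≈ 10.701.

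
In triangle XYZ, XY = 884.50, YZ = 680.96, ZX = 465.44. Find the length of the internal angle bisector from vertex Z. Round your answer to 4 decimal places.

By the law of cosines, cos Z = (YZ² + ZX² − XY²) / (2·YZ·ZX) ≈ -0.16091, so ∠Z ≈ 99.26°.
The bisector from Z has length 2·YZ·ZX·cos(∠Z/2)/(YZ+ZX) ≈ 358.15.

358.1529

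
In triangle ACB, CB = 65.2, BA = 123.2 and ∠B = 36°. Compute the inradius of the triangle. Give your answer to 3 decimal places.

17.578

By the law of cosines, AC² = CB² + BA² − 2·CB·BA·cos B = 6432.2, so AC ≈ 80.201.
Area = ½·CB·BA·sin B ≈ 2360.7.
Semiperimeter s = (65.2+123.2+80.201)/2 = 134.3.
Inradius = area/s = 2360.7/134.3 ≈ 17.578.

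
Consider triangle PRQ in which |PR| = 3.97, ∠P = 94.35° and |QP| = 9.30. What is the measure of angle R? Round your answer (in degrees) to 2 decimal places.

63.24

By the law of cosines, |RQ|² = |QP|² + |PR|² − 2·|QP|·|PR|·cos P = 107.85, so |RQ| ≈ 10.385.
Law of cosines again: cos R = (|PR|² + |RQ|² − |QP|²)/(2·|PR|·|RQ|) ≈ 0.45020, so ∠R ≈ 63.24°.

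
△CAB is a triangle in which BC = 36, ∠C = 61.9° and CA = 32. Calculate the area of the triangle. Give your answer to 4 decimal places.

508.1051

Area = ½·BC·CA·sin C ≈ 508.11.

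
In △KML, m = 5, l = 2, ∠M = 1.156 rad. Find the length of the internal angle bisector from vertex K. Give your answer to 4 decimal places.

Law of sines: sin L = l·sin M/m ≈ 0.36608.
Since m ≥ l, only the acute value applies: ∠L ≈ 0.375 rad.
Then ∠K = π − ∠M − ∠L ≈ 1.611 rad.
Law of sines gives k = m·sin K/sin M ≈ 5.4589.
The bisector from K has length 2·m·l·cos(∠K/2)/(m+l) ≈ 1.9795.

t_K ≈ 1.9795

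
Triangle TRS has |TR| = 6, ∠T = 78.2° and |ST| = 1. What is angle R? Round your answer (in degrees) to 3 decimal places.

∠R ≈ 9.587°

By the law of cosines, |RS|² = |ST|² + |TR|² − 2·|ST|·|TR|·cos T = 34.546, so |RS| ≈ 5.8776.
Law of cosines again: cos R = (|TR|² + |RS|² − |ST|²)/(2·|TR|·|RS|) ≈ 0.98603, so ∠R ≈ 9.59°.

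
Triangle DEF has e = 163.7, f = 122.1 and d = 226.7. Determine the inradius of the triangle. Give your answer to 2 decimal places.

Semiperimeter s = (226.7 + 163.7 + 122.1)/2 = 256.25.
Heron's formula: area = √(256.25·29.55·92.55·134.15) ≈ 9696.
Inradius = area/s = 9696/256.25 ≈ 37.838.

r ≈ 37.84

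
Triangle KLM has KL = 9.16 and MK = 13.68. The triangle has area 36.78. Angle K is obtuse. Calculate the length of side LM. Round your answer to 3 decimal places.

From area = ½·MK·KL·sin K, we get sin K = 2·area/(MK·KL) ≈ 0.58703.
Taking the obtuse solution, ∠K ≈ 2.514 rad.
Law of cosines then gives LM ≈ 21.77.

21.770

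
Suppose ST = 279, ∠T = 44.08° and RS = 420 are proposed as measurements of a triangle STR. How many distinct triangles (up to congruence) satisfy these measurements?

ST·sin T = 279·sin(44.08°) ≈ 194.1.
Since RS ≥ ST, exactly one triangle exists.

1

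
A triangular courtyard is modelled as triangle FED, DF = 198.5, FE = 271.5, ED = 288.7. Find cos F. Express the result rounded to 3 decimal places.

By the law of cosines, cos F = (DF² + FE² − ED²) / (2·DF·FE) ≈ 0.27617, so ∠F ≈ 73.97°.

cos F ≈ 0.276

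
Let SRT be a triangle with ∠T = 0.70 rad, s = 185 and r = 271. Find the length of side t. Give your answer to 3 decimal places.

175.998

By the law of cosines, t² = s² + r² − 2·s·r·cos T = 30975, so t ≈ 176.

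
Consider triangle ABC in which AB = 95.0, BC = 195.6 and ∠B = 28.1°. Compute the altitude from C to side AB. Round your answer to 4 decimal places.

h_C ≈ 92.1299

By the law of cosines, CA² = AB² + BC² − 2·AB·BC·cos B = 14501, so CA ≈ 120.42.
Area = ½·AB·BC·sin B ≈ 4376.2.
The altitude from C has length 2·area/AB ≈ 92.13.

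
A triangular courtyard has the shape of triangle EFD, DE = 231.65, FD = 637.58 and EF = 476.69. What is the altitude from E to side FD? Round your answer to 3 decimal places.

Semiperimeter s = (637.58 + 231.65 + 476.69)/2 = 672.96.
Heron's formula: area = √(672.96·35.38·441.31·196.27) ≈ 45412.
The altitude from E has length 2·area/FD ≈ 142.45.

h_E ≈ 142.452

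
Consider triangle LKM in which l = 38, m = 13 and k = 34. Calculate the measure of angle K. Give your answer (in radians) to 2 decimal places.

By the law of cosines, cos K = (m² + l² − k²) / (2·m·l) ≈ 0.46255, so ∠K ≈ 1.090 rad.

1.09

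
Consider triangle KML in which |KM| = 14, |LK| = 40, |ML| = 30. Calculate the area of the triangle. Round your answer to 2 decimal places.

168.00

Semiperimeter s = (30 + 40 + 14)/2 = 42.
Heron's formula: area = √(42·12·2·28) ≈ 168.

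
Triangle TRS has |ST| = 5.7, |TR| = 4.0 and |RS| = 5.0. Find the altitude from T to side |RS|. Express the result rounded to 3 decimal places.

Semiperimeter s = (5 + 5.7 + 4)/2 = 7.35.
Heron's formula: area = √(7.35·2.35·1.65·3.35) ≈ 9.7711.
The altitude from T has length 2·area/|RS| ≈ 3.9084.

h_T ≈ 3.908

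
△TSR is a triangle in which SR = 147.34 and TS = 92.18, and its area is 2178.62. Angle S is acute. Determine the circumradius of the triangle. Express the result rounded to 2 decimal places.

From area = ½·TS·SR·sin S, we get sin S = 2·area/(TS·SR) ≈ 0.32081.
Taking the acute solution, ∠S ≈ 18.71°.
Law of cosines then gives RT ≈ 66.921.
Circumradius = RT/(2 sin S) ≈ 104.3.

104.30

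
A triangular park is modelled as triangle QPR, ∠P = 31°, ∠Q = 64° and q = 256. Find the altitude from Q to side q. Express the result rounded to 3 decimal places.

h_Q ≈ 146.138

The third angle is ∠R = 180° − ∠Q − ∠P = 85.00°.
Law of sines: p = q·sin P/sin Q ≈ 146.7.
Law of sines: r = q·sin R/sin Q ≈ 283.74.
Area = ½·q·p·sin R ≈ 18706.
The altitude from Q has length 2·area/q ≈ 146.14.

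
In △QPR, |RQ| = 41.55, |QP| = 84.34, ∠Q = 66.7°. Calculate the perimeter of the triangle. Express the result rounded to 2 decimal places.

203.78

By the law of cosines, |PR|² = |RQ|² + |QP|² − 2·|RQ|·|QP|·cos Q = 6067.4, so |PR| ≈ 77.893.
Semiperimeter s = (77.893+41.55+84.34)/2 = 101.89.
Perimeter = 77.893 + 41.55 + 84.34 = 203.78.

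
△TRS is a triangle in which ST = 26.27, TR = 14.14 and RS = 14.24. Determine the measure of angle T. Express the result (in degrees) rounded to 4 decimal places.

By the law of cosines, cos T = (ST² + TR² − RS²) / (2·ST·TR) ≈ 0.92510, so ∠T ≈ 22.32°.

22.3158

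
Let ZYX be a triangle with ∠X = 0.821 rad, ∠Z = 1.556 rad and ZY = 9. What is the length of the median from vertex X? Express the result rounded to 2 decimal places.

9.57

The third angle is ∠Y = π − ∠X − ∠Z = 0.765 rad.
Law of sines: YX = ZY·sin Z/sin X ≈ 12.297.
Law of sines: XZ = ZY·sin Y/sin X ≈ 8.5132.
Median from X: ½√(2·YX² + 2·XZ² − ZY²) ≈ 9.5703.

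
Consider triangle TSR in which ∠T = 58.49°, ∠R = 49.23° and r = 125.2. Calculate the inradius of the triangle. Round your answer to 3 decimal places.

The third angle is ∠S = 180° − ∠R − ∠T = 72.28°.
Law of sines: t = r·sin T/sin R ≈ 140.94.
Law of sines: s = r·sin S/sin R ≈ 157.47.
Area = ½·r·t·sin S ≈ 8404.3.
Semiperimeter p = (140.94+157.47+125.2)/2 = 211.81.
Inradius = area/p = 8404.3/211.81 ≈ 39.679.

39.679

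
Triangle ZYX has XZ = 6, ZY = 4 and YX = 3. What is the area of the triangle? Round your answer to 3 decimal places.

5.333

Semiperimeter s = (3 + 6 + 4)/2 = 6.5.
Heron's formula: area = √(6.5·3.5·0.5·2.5) ≈ 5.3327.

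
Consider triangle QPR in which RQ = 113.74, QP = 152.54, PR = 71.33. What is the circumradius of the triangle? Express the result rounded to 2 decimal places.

80.59

By the law of cosines, cos Q = (RQ² + QP² − PR²) / (2·RQ·QP) ≈ 0.89676, so ∠Q ≈ 0.458 rad.
Circumradius = PR/(2 sin Q) ≈ 80.594.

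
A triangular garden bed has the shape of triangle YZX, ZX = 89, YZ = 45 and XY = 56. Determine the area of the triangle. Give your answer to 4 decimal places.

Semiperimeter s = (89 + 56 + 45)/2 = 95.
Heron's formula: area = √(95·6·39·50) ≈ 1054.3.

1054.2770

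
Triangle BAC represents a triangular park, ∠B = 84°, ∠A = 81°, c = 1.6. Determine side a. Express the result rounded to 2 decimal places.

6.11

The third angle is ∠C = 180° − ∠B − ∠A = 15.00°.
Law of sines: a = c·sin A/sin C ≈ 6.1058.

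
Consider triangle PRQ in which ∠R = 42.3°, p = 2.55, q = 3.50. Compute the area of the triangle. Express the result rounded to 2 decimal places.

Area = ½·q·p·sin R ≈ 3.0033.

3.00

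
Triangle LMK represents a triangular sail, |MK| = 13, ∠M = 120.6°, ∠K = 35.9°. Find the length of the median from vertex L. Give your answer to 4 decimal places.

m_L ≈ 23.1130

The third angle is ∠L = 180° − ∠M − ∠K = 23.50°.
Law of sines: |KL| = |MK|·sin M/sin L ≈ 28.062.
Law of sines: |LM| = |MK|·sin K/sin L ≈ 19.117.
Median from L: ½√(2·|KL|² + 2·|LM|² − |MK|²) ≈ 23.113.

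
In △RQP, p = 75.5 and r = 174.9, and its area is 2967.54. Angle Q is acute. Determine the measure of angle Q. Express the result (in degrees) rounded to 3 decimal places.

From area = ½·p·r·sin Q, we get sin Q = 2·area/(p·r) ≈ 0.44946.
Taking the acute solution, ∠Q ≈ 26.71°.

∠Q ≈ 26.709°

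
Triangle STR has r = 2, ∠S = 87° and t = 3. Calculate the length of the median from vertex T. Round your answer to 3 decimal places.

2.436

By the law of cosines, s² = t² + r² − 2·t·r·cos S = 12.372, so s ≈ 3.5174.
Median from T: ½√(2·r² + 2·s² − t²) ≈ 2.4364.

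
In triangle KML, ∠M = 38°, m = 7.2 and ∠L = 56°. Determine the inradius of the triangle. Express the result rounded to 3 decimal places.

r ≈ 2.438

The third angle is ∠K = 180° − ∠M − ∠L = 86.00°.
Law of sines: k = m·sin K/sin M ≈ 11.666.
Law of sines: l = m·sin L/sin M ≈ 9.6954.
Area = ½·m·k·sin L ≈ 34.818.
Semiperimeter s = (11.666+7.2+9.6954)/2 = 14.281.
Inradius = area/s = 34.818/14.281 ≈ 2.4381.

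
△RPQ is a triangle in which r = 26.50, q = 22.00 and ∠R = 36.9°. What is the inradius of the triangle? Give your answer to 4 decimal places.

Law of sines: sin Q = q·sin R/r ≈ 0.49846.
Since r ≥ q, only the acute value applies: ∠Q ≈ 29.90°.
Then ∠P = 180° − ∠R − ∠Q ≈ 113.20°.
Law of sines gives p = r·sin P/sin R ≈ 40.566.
Area = ½·r·q·sin P ≈ 267.92.
Semiperimeter s = (26.5+40.566+22)/2 = 44.533.
Inradius = area/s = 267.92/44.533 ≈ 6.0163.

6.0163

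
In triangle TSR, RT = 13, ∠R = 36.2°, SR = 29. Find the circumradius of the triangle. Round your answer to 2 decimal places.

16.96

By the law of cosines, TS² = SR² + RT² − 2·SR·RT·cos R = 401.55, so TS ≈ 20.039.
Area = ½·SR·RT·sin R ≈ 111.33.
Circumradius = TS/(2 sin R) ≈ 16.965.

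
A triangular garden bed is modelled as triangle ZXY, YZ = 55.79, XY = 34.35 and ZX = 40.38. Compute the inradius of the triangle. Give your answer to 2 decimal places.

Semiperimeter s = (34.35 + 55.79 + 40.38)/2 = 65.26.
Heron's formula: area = √(65.26·30.91·9.47·24.88) ≈ 689.4.
Inradius = area/s = 689.4/65.26 ≈ 10.564.

10.56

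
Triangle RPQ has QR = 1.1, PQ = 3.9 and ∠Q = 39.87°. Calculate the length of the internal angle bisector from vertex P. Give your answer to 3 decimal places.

By the law of cosines, RP² = PQ² + QR² − 2·PQ·QR·cos Q = 9.8348, so RP ≈ 3.1361.
Law of cosines again: cos P = (RP² + PQ² − QR²)/(2·RP·PQ) ≈ 0.97439, so ∠P ≈ 12.99°.
The bisector from P has length 2·RP·PQ·cos(∠P/2)/(RP+PQ) ≈ 3.4542.

t_P ≈ 3.454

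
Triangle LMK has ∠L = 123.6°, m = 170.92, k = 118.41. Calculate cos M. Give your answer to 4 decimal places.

cos M ≈ 0.8314

By the law of cosines, l² = m² + k² − 2·m·k·cos L = 65634, so l ≈ 256.19.
Law of cosines again: cos M = (k² + l² − m²)/(2·k·l) ≈ 0.83139, so ∠M ≈ 33.76°.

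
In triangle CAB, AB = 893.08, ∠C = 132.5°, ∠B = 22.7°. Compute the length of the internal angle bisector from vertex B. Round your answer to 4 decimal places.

t_B ≈ 635.0288

The third angle is ∠A = 180° − ∠B − ∠C = 24.80°.
Law of sines: BC = AB·sin A/sin C ≈ 508.09.
Law of sines: CA = AB·sin B/sin C ≈ 467.46.
The bisector from B has length 2·AB·BC·cos(∠B/2)/(AB+BC) ≈ 635.03.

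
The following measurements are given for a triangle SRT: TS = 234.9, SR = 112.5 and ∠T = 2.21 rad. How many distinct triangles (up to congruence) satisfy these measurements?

TS·sin T = 234.9·sin(2.21 rad) ≈ 188.5.
Since ∠T is not acute, a triangle exists only if SR > TS; here SR ≤ TS, so there is no triangle.

0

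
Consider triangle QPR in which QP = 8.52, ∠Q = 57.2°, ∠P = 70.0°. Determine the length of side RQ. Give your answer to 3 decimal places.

The third angle is ∠R = 180° − ∠Q − ∠P = 52.80°.
Law of sines: RQ = QP·sin P/sin R ≈ 10.051.

10.051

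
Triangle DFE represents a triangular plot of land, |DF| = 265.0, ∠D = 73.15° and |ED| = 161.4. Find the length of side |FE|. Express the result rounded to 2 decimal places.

By the law of cosines, |FE|² = |ED|² + |DF|² − 2·|ED|·|DF|·cos D = 71479, so |FE| ≈ 267.36.

267.36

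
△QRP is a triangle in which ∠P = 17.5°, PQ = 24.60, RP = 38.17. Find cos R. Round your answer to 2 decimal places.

0.89

By the law of cosines, QR² = RP² + PQ² − 2·RP·PQ·cos P = 271.06, so QR ≈ 16.464.
Law of cosines again: cos R = (QR² + RP² − PQ²)/(2·QR·RP) ≈ 0.89338, so ∠R ≈ 26.70°.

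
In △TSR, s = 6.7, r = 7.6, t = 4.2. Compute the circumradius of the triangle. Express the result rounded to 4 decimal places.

3.8137

By the law of cosines, cos T = (s² + r² − t²) / (2·s·r) ≈ 0.83474, so ∠T ≈ 33.41°.
Circumradius = t/(2 sin T) ≈ 3.8137.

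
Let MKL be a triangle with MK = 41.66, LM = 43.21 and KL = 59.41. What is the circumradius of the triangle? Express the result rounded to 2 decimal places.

By the law of cosines, cos M = (LM² + MK² − KL²) / (2·LM·MK) ≈ 0.02031, so ∠M ≈ 88.84°.
Circumradius = KL/(2 sin M) ≈ 29.711.

29.71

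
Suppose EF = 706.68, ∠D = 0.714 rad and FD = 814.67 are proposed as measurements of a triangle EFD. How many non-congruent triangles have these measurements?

FD·sin D = 814.67·sin(0.714 rad) ≈ 533.5.
Since FD sin D < EF < FD (533.5 < 706.68 < 814.67), two triangles exist.

2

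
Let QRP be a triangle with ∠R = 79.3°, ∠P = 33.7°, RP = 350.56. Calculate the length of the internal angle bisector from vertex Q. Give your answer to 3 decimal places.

t_Q ≈ 225.229

The third angle is ∠Q = 180° − ∠R − ∠P = 67.00°.
Law of sines: PQ = RP·sin R/sin Q ≈ 374.21.
Law of sines: QR = RP·sin P/sin Q ≈ 211.3.
The bisector from Q has length 2·PQ·QR·cos(∠Q/2)/(PQ+QR) ≈ 225.23.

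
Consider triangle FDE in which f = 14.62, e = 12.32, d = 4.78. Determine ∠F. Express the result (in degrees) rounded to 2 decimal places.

By the law of cosines, cos F = (d² + e² − f²) / (2·d·e) ≈ -0.33209, so ∠F ≈ 109.40°.

109.40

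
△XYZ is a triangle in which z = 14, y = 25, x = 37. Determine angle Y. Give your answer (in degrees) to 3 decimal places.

By the law of cosines, cos Y = (z² + x² − y²) / (2·z·x) ≈ 0.90734, so ∠Y ≈ 24.86°.

∠Y ≈ 24.860°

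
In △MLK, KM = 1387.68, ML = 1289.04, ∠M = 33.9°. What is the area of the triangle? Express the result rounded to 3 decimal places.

area ≈ 498840.261

Area = ½·KM·ML·sin M ≈ 4.9884e+05.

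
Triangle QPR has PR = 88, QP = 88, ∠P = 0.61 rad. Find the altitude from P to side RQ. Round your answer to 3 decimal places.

h_P ≈ 83.939

By the law of cosines, RQ² = QP² + PR² − 2·QP·PR·cos P = 2793.3, so RQ ≈ 52.852.
Area = ½·QP·PR·sin P ≈ 2218.1.
The altitude from P has length 2·area/RQ ≈ 83.939.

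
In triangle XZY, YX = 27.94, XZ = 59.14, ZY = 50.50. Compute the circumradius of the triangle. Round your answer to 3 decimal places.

29.622

By the law of cosines, cos X = (YX² + XZ² − ZY²) / (2·YX·XZ) ≈ 0.52286, so ∠X ≈ 58.48°.
Circumradius = ZY/(2 sin X) ≈ 29.622.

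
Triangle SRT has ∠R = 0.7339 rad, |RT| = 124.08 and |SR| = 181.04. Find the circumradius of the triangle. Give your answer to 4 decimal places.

By the law of cosines, |TS|² = |SR|² + |RT|² − 2·|SR|·|RT|·cos R = 14810, so |TS| ≈ 121.7.
Area = ½·|SR|·|RT|·sin R ≈ 7522.7.
Circumradius = |TS|/(2 sin R) ≈ 90.849.

90.8494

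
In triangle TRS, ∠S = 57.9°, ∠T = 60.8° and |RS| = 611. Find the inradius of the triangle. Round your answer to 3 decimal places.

174.806

The third angle is ∠R = 180° − ∠S − ∠T = 61.30°.
Law of sines: |ST| = |RS|·sin R/sin T ≈ 613.96.
Law of sines: |TR| = |RS|·sin S/sin T ≈ 592.94.
Area = ½·|RS|·|ST|·sin S ≈ 1.5889e+05.
Semiperimeter s = (611+613.96+592.94)/2 = 908.95.
Inradius = area/s = 1.5889e+05/908.95 ≈ 174.81.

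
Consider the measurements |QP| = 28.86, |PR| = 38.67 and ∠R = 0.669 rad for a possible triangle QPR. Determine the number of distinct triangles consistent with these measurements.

|PR|·sin R = 38.67·sin(0.669 rad) ≈ 23.98.
Since |PR| sin R < |QP| < |PR| (23.98 < 28.86 < 38.67), two triangles exist.

2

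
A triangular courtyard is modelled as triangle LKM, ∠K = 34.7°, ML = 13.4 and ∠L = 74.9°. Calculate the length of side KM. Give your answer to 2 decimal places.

22.73

The third angle is ∠M = 180° − ∠L − ∠K = 70.40°.
Law of sines: KM = ML·sin L/sin K ≈ 22.726.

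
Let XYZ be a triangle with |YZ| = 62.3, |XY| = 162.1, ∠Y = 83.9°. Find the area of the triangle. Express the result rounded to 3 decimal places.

Area = ½·|XY|·|YZ|·sin Y ≈ 5020.8.

area ≈ 5020.825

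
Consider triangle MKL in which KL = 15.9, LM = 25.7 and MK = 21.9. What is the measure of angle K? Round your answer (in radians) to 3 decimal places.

By the law of cosines, cos K = (MK² + KL² − LM²) / (2·MK·KL) ≈ 0.10329, so ∠K ≈ 1.467 rad.

1.467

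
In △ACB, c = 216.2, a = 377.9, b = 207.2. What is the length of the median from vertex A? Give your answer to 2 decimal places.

m_A ≈ 95.58

Median from A: ½√(2·c² + 2·b² − a²) ≈ 95.577.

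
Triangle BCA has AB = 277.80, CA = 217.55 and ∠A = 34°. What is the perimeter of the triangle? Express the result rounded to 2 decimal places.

By the law of cosines, BC² = CA² + AB² − 2·CA·AB·cos A = 24294, so BC ≈ 155.87.
Semiperimeter s = (217.55+277.8+155.87)/2 = 325.61.
Perimeter = 217.55 + 277.8 + 155.87 = 651.22.

perimeter ≈ 651.22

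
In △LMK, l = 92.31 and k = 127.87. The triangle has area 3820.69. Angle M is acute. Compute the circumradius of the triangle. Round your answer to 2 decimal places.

R ≈ 64.06

From area = ½·k·l·sin M, we get sin M = 2·area/(k·l) ≈ 0.64737.
Taking the acute solution, ∠M ≈ 40.34°.
Law of cosines then gives m ≈ 82.94.
Circumradius = m/(2 sin M) ≈ 64.059.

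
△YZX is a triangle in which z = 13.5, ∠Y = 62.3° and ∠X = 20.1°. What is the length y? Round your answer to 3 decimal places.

The third angle is ∠Z = 180° − ∠X − ∠Y = 97.60°.
Law of sines: y = z·sin Y/sin Z ≈ 12.059.

12.059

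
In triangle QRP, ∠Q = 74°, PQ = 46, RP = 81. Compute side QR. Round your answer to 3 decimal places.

Law of sines: sin R = PQ·sin Q/RP ≈ 0.54590.
Since RP ≥ PQ, only the acute value applies: ∠R ≈ 33.09°.
Then ∠P = 180° − ∠Q − ∠R ≈ 72.91°.
Law of sines gives QR = RP·sin P/sin Q ≈ 80.545.

80.545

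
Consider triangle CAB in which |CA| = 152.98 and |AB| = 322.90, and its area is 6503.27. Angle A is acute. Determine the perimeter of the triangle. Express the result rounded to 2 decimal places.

From area = ½·|CA|·|AB|·sin A, we get sin A = 2·area/(|CA|·|AB|) ≈ 0.26330.
Taking the acute solution, ∠A ≈ 15.27°.
Law of cosines then gives |BC| ≈ 179.89.
Perimeter = 322.9 + 179.89 + 152.98 = 655.77.

perimeter ≈ 655.77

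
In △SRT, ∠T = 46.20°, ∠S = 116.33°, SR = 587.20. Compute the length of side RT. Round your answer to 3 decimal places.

The third angle is ∠R = 180° − ∠T − ∠S = 17.47°.
Law of sines: RT = SR·sin S/sin T ≈ 729.16.

729.163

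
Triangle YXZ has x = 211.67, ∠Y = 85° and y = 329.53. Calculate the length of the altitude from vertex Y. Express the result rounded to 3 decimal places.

Law of sines: sin X = x·sin Y/y ≈ 0.63989.
Since y ≥ x, only the acute value applies: ∠X ≈ 39.78°.
Then ∠Z = 180° − ∠Y − ∠X ≈ 55.22°.
Law of sines gives z = y·sin Z/sin Y ≈ 271.68.
Area = ½·y·x·sin Z ≈ 28644.
The altitude from Y has length 2·area/y ≈ 173.85.

h_Y ≈ 173.846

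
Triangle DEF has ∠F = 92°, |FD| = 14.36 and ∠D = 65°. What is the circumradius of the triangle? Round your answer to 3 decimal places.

The third angle is ∠E = 180° − ∠F − ∠D = 23.00°.
Law of sines: |EF| = |FD|·sin D/sin E ≈ 33.308.
Law of sines: |DE| = |FD|·sin F/sin E ≈ 36.729.
Circumradius = |FD|/(2 sin E) ≈ 18.376.

R ≈ 18.376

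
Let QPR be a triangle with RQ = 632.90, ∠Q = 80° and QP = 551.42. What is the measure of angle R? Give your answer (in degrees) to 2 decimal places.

∠R ≈ 45.31°

By the law of cosines, PR² = RQ² + QP² − 2·RQ·QP·cos Q = 5.8342e+05, so PR ≈ 763.82.
Law of cosines again: cos R = (PR² + RQ² − QP²)/(2·PR·RQ) ≈ 0.70324, so ∠R ≈ 45.31°.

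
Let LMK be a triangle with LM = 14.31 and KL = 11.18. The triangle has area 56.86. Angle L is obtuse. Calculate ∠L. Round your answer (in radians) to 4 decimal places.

2.3509

From area = ½·KL·LM·sin L, we get sin L = 2·area/(KL·LM) ≈ 0.71081.
Taking the obtuse solution, ∠L ≈ 2.3509 rad.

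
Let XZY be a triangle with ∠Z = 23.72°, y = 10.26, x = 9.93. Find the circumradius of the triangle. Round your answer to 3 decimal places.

5.173

By the law of cosines, z² = y² + x² − 2·y·x·cos Z = 17.322, so z ≈ 4.162.
Area = ½·y·x·sin Z ≈ 20.492.
Circumradius = z/(2 sin Z) ≈ 5.1732.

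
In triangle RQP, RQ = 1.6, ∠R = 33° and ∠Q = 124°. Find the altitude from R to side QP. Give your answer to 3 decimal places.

h_R ≈ 1.326

The third angle is ∠P = 180° − ∠R − ∠Q = 23.00°.
Law of sines: QP = RQ·sin R/sin P ≈ 2.2302.
Law of sines: PR = RQ·sin Q/sin P ≈ 3.3948.
Area = ½·RQ·QP·sin Q ≈ 1.4792.
The altitude from R has length 2·area/QP ≈ 1.3265.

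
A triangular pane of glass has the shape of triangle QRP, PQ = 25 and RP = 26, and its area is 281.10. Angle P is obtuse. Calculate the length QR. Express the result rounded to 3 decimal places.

44.198

From area = ½·RP·PQ·sin P, we get sin P = 2·area/(RP·PQ) ≈ 0.86492.
Taking the obtuse solution, ∠P ≈ 2.097 rad.
Law of cosines then gives QR ≈ 44.198.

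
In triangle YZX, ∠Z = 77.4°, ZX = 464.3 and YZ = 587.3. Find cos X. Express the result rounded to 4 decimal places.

By the law of cosines, XY² = YZ² + ZX² − 2·YZ·ZX·cos Z = 4.4153e+05, so XY ≈ 664.48.
Law of cosines again: cos X = (ZX² + XY² − YZ²)/(2·ZX·XY) ≈ 0.50594, so ∠X ≈ 59.61°.

cos X ≈ 0.5059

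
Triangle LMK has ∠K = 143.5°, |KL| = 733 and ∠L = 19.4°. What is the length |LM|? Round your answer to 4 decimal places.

1482.8072

The third angle is ∠M = 180° − ∠K − ∠L = 17.10°.
Law of sines: |LM| = |KL|·sin K/sin M ≈ 1482.8.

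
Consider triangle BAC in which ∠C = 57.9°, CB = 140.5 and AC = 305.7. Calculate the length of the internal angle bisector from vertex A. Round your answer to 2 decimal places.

By the law of cosines, BA² = AC² + CB² − 2·AC·CB·cos C = 67545, so BA ≈ 259.89.
Law of cosines again: cos A = (BA² + AC² − CB²)/(2·BA·AC) ≈ 0.88897, so ∠A ≈ 27.26°.
The bisector from A has length 2·BA·AC·cos(∠A/2)/(BA+AC) ≈ 273.03.

273.03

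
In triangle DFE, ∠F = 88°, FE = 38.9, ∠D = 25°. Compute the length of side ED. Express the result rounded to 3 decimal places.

91.989

The third angle is ∠E = 180° − ∠D − ∠F = 67.00°.
Law of sines: ED = FE·sin F/sin D ≈ 91.989.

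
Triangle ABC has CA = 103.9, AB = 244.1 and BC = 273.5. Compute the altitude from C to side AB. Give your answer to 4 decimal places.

103.5044

Semiperimeter s = (273.5 + 103.9 + 244.1)/2 = 310.75.
Heron's formula: area = √(310.75·37.25·206.85·66.65) ≈ 12633.
The altitude from C has length 2·area/AB ≈ 103.5.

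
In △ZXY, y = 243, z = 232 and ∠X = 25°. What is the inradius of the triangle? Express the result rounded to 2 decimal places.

By the law of cosines, x² = y² + z² − 2·y·z·cos X = 10685, so x ≈ 103.37.
Area = ½·y·z·sin X ≈ 11913.
Semiperimeter s = (232+103.37+243)/2 = 289.18.
Inradius = area/s = 11913/289.18 ≈ 41.194.

41.19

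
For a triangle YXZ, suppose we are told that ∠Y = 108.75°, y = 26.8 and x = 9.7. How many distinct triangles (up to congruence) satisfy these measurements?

1

x·sin Y = 9.7·sin(108.75°) ≈ 9.185.
Since ∠Y is not acute, a triangle exists only if y > x; here y > x, so there is exactly one triangle.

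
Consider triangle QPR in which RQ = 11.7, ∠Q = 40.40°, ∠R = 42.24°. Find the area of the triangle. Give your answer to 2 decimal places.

The third angle is ∠P = 180° − ∠R − ∠Q = 97.36°.
Law of sines: PR = RQ·sin Q/sin P ≈ 7.646.
Law of sines: QP = RQ·sin R/sin P ≈ 7.9305.
Area = ½·RQ·PR·sin R ≈ 30.069.

30.07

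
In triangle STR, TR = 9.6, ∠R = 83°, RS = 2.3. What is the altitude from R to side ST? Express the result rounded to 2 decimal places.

h_R ≈ 2.28

By the law of cosines, ST² = TR² + RS² − 2·TR·RS·cos R = 92.068, so ST ≈ 9.5952.
Area = ½·TR·RS·sin R ≈ 10.958.
The altitude from R has length 2·area/ST ≈ 2.284.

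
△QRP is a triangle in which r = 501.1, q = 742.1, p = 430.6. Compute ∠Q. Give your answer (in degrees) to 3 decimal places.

By the law of cosines, cos Q = (r² + p² − q²) / (2·r·p) ≈ -0.26462, so ∠Q ≈ 105.34°.

∠Q ≈ 105.344°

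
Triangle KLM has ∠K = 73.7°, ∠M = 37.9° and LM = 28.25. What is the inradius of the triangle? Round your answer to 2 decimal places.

The third angle is ∠L = 180° − ∠M − ∠K = 68.40°.
Law of sines: MK = LM·sin L/sin K ≈ 27.366.
Law of sines: KL = LM·sin M/sin K ≈ 18.08.
Area = ½·LM·MK·sin M ≈ 237.45.
Semiperimeter s = (28.25+27.366+18.08)/2 = 36.848.
Inradius = area/s = 237.45/36.848 ≈ 6.444.

r ≈ 6.44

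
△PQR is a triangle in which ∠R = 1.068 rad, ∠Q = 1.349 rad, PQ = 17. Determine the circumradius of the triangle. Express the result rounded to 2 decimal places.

The third angle is ∠P = π − ∠Q − ∠R = 0.725 rad.
Law of sines: QR = PQ·sin P/sin R ≈ 12.86.
Law of sines: RP = PQ·sin Q/sin R ≈ 18.926.
Circumradius = PQ/(2 sin R) ≈ 9.7006.

9.70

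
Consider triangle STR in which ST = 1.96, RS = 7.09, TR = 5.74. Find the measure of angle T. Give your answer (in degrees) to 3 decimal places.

126.801

By the law of cosines, cos T = (ST² + TR² − RS²) / (2·ST·TR) ≈ -0.59904, so ∠T ≈ 126.80°.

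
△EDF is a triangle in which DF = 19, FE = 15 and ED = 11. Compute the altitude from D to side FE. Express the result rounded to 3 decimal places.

Semiperimeter s = (19 + 15 + 11)/2 = 22.5.
Heron's formula: area = √(22.5·3.5·7.5·11.5) ≈ 82.415.
The altitude from D has length 2·area/FE ≈ 10.989.

h_D ≈ 10.989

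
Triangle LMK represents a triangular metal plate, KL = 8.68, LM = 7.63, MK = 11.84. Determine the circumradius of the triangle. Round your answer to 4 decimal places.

5.9274

By the law of cosines, cos L = (KL² + LM² − MK²) / (2·KL·LM) ≈ -0.05003, so ∠L ≈ 92.87°.
Circumradius = MK/(2 sin L) ≈ 5.9274.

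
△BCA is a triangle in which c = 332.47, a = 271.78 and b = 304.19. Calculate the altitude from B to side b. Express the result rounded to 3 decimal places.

Semiperimeter s = (304.19 + 332.47 + 271.78)/2 = 454.22.
Heron's formula: area = √(454.22·150.03·121.75·182.44) ≈ 38906.
The altitude from B has length 2·area/b ≈ 255.8.

h_B ≈ 255.801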